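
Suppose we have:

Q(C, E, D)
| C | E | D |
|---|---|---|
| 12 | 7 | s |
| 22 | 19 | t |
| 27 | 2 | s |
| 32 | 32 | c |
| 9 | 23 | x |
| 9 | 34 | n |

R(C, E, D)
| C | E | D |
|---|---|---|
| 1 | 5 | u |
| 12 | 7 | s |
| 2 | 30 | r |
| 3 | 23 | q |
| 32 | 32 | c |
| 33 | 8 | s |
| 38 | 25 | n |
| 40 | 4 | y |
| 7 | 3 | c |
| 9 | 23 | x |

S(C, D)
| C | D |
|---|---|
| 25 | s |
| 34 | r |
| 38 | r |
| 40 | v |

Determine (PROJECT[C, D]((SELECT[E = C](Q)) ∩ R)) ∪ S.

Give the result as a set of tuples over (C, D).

{(25, s), (32, c), (34, r), (38, r), (40, v)}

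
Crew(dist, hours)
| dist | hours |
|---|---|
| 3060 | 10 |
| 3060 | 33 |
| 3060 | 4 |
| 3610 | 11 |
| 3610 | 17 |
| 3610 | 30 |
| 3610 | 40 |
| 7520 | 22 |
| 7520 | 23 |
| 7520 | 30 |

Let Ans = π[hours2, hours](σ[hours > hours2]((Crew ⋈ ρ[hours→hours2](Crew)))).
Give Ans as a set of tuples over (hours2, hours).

{(10, 33), (11, 17), (11, 30), (11, 40), (17, 30), (17, 40), (22, 23), (22, 30), (23, 30), (30, 40), (4, 10), (4, 33)}

ρ[hours→hours2]: schema becomes (dist, hours2); tuples unchanged.
Natural join on dist: {(3060, 10, 10), (3060, 10, 33), (3060, 10, 4), (3060, 33, 10), (3060, 33, 33), (3060, 33, 4), (3060, 4, 10), (3060, 4, 33), (3060, 4, 4), (3610, 11, 11), (3610, 11, 17), (3610, 11, 30), (3610, 11, 40), (3610, 17, 11), (3610, 17, 17), (3610, 17, 30), (3610, 17, 40), (3610, 30, 11), (3610, 30, 17), (3610, 30, 30), (3610, 30, 40), (3610, 40, 11), (3610, 40, 17), (3610, 40, 30), (3610, 40, 40), (7520, 22, 22), (7520, 22, 23), (7520, 22, 30), (7520, 23, 22), (7520, 23, 23), (7520, 23, 30), (7520, 30, 22), (7520, 30, 23), (7520, 30, 30)}
Filtering on hours > hours2 leaves {(3060, 10, 4), (3060, 33, 10), (3060, 33, 4), (3610, 17, 11), (3610, 30, 11), (3610, 30, 17), (3610, 40, 11), (3610, 40, 17), (3610, 40, 30), (7520, 23, 22), (7520, 30, 22), (7520, 30, 23)}.
Projecting to hours2, hours: {(10, 33), (11, 17), (11, 30), (11, 40), (17, 30), (17, 40), (22, 23), (22, 30), (23, 30), (30, 40), (4, 10), (4, 33)}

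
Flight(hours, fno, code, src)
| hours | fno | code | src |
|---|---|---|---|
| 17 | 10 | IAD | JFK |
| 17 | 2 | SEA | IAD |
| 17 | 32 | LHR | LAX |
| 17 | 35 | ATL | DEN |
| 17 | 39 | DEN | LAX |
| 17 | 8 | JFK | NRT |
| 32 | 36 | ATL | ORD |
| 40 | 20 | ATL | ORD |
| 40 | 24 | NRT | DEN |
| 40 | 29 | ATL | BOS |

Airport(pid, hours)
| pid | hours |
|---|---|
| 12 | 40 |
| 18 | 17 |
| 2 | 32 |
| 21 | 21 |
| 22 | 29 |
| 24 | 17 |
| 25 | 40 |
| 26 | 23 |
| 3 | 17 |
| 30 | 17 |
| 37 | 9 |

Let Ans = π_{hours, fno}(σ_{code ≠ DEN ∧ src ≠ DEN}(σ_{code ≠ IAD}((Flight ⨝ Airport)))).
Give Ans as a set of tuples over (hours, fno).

{(17, 2), (17, 32), (17, 8), (32, 36), (40, 20), (40, 29)}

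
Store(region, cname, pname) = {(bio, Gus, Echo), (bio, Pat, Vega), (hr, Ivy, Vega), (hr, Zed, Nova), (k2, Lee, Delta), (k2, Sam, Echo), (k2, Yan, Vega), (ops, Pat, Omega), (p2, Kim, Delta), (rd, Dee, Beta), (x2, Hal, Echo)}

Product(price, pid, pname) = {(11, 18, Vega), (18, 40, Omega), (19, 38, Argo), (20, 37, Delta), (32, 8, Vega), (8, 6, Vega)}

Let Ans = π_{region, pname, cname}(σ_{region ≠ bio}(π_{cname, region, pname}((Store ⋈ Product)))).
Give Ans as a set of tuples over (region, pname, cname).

Store ⋈ Product (natural join on pname): {(bio, Pat, Vega, 11, 18), (bio, Pat, Vega, 32, 8), (bio, Pat, Vega, 8, 6), (hr, Ivy, Vega, 11, 18), (hr, Ivy, Vega, 32, 8), (hr, Ivy, Vega, 8, 6), (k2, Lee, Delta, 20, 37), (k2, Yan, Vega, 11, 18), (k2, Yan, Vega, 32, 8), (k2, Yan, Vega, 8, 6), (ops, Pat, Omega, 18, 40), (p2, Kim, Delta, 20, 37)}
Projecting to cname, region, pname (6 duplicate(s) eliminated): {(Ivy, hr, Vega), (Kim, p2, Delta), (Lee, k2, Delta), (Pat, bio, Vega), (Pat, ops, Omega), (Yan, k2, Vega)}
Selection region ≠ bio: {(Ivy, hr, Vega), (Kim, p2, Delta), (Lee, k2, Delta), (Pat, ops, Omega), (Yan, k2, Vega)}
Projecting to region, pname, cname: {(hr, Vega, Ivy), (k2, Delta, Lee), (k2, Vega, Yan), (ops, Omega, Pat), (p2, Delta, Kim)}

{(hr, Vega, Ivy), (k2, Delta, Lee), (k2, Vega, Yan), (ops, Omega, Pat), (p2, Delta, Kim)}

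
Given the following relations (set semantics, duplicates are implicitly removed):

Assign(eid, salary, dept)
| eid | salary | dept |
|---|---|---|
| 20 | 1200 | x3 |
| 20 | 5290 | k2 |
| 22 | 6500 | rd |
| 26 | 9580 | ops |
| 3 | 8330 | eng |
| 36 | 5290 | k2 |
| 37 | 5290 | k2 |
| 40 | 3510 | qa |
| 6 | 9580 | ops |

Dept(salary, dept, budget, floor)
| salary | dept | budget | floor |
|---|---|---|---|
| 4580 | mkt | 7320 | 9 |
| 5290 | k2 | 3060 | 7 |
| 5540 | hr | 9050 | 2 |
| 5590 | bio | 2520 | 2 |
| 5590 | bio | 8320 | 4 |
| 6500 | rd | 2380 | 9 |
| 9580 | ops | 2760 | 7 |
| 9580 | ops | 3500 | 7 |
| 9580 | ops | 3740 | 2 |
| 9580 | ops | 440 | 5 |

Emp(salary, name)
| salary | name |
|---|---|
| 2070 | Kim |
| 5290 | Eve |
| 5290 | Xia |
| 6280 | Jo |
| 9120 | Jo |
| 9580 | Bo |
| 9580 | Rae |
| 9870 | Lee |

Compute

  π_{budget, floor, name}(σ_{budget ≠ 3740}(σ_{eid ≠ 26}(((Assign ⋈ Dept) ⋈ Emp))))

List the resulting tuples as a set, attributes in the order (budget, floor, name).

Natural join on salary, dept: {(20, 5290, k2, 3060, 7), (22, 6500, rd, 2380, 9), (26, 9580, ops, 2760, 7), (26, 9580, ops, 3500, 7), (26, 9580, ops, 3740, 2), (26, 9580, ops, 440, 5), (36, 5290, k2, 3060, 7), (37, 5290, k2, 3060, 7), (6, 9580, ops, 2760, 7), (6, 9580, ops, 3500, 7), (6, 9580, ops, 3740, 2), (6, 9580, ops, 440, 5)}
Natural join on salary: {(20, 5290, k2, 3060, 7, Eve), (20, 5290, k2, 3060, 7, Xia), (26, 9580, ops, 2760, 7, Bo), (26, 9580, ops, 2760, 7, Rae), (26, 9580, ops, 3500, 7, Bo), (26, 9580, ops, 3500, 7, Rae), (26, 9580, ops, 3740, 2, Bo), (26, 9580, ops, 3740, 2, Rae), (26, 9580, ops, 440, 5, Bo), (26, 9580, ops, 440, 5, Rae), (36, 5290, k2, 3060, 7, Eve), (36, 5290, k2, 3060, 7, Xia), (37, 5290, k2, 3060, 7, Eve), (37, 5290, k2, 3060, 7, Xia), (6, 9580, ops, 2760, 7, Bo), (6, 9580, ops, 2760, 7, Rae), (6, 9580, ops, 3500, 7, Bo), (6, 9580, ops, 3500, 7, Rae), (6, 9580, ops, 3740, 2, Bo), (6, 9580, ops, 3740, 2, Rae), (6, 9580, ops, 440, 5, Bo), (6, 9580, ops, 440, 5, Rae)}
σ[eid ≠ 26]: keep tuples satisfying eid ≠ 26 → {(20, 5290, k2, 3060, 7, Eve), (20, 5290, k2, 3060, 7, Xia), (36, 5290, k2, 3060, 7, Eve), (36, 5290, k2, 3060, 7, Xia), (37, 5290, k2, 3060, 7, Eve), (37, 5290, k2, 3060, 7, Xia), (6, 9580, ops, 2760, 7, Bo), (6, 9580, ops, 2760, 7, Rae), (6, 9580, ops, 3500, 7, Bo), (6, 9580, ops, 3500, 7, Rae), (6, 9580, ops, 3740, 2, Bo), (6, 9580, ops, 3740, 2, Rae), (6, 9580, ops, 440, 5, Bo), (6, 9580, ops, 440, 5, Rae)}
σ[budget ≠ 3740]: keep tuples satisfying budget ≠ 3740 → {(20, 5290, k2, 3060, 7, Eve), (20, 5290, k2, 3060, 7, Xia), (36, 5290, k2, 3060, 7, Eve), (36, 5290, k2, 3060, 7, Xia), (37, 5290, k2, 3060, 7, Eve), (37, 5290, k2, 3060, 7, Xia), (6, 9580, ops, 2760, 7, Bo), (6, 9580, ops, 2760, 7, Rae), (6, 9580, ops, 3500, 7, Bo), (6, 9580, ops, 3500, 7, Rae), (6, 9580, ops, 440, 5, Bo), (6, 9580, ops, 440, 5, Rae)}
Keep only column(s) budget, floor, name (4 duplicate(s) eliminated): {(2760, 7, Bo), (2760, 7, Rae), (3060, 7, Eve), (3060, 7, Xia), (3500, 7, Bo), (3500, 7, Rae), (440, 5, Bo), (440, 5, Rae)}

{(2760, 7, Bo), (2760, 7, Rae), (3060, 7, Eve), (3060, 7, Xia), (3500, 7, Bo), (3500, 7, Rae), (440, 5, Bo), (440, 5, Rae)}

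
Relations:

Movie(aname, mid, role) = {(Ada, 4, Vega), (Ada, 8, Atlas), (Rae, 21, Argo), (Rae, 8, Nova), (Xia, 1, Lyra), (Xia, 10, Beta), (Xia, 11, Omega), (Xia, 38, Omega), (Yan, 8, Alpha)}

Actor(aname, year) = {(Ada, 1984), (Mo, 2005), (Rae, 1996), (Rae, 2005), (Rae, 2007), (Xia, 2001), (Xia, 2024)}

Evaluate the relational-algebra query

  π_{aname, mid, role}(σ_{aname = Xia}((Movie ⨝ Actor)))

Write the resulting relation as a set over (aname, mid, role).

{(Xia, 1, Lyra), (Xia, 10, Beta), (Xia, 11, Omega), (Xia, 38, Omega)}

Natural join on aname: {(Ada, 4, Vega, 1984), (Ada, 8, Atlas, 1984), (Rae, 21, Argo, 1996), (Rae, 21, Argo, 2005), (Rae, 21, Argo, 2007), (Rae, 8, Nova, 1996), (Rae, 8, Nova, 2005), (Rae, 8, Nova, 2007), (Xia, 1, Lyra, 2001), (Xia, 1, Lyra, 2024), (Xia, 10, Beta, 2001), (Xia, 10, Beta, 2024), (Xia, 11, Omega, 2001), (Xia, 11, Omega, 2024), (Xia, 38, Omega, 2001), (Xia, 38, Omega, 2024)}
Apply σ_{aname = Xia}; surviving tuples: {(Xia, 1, Lyra, 2001), (Xia, 1, Lyra, 2024), (Xia, 10, Beta, 2001), (Xia, 10, Beta, 2024), (Xia, 11, Omega, 2001), (Xia, 11, Omega, 2024), (Xia, 38, Omega, 2001), (Xia, 38, Omega, 2024)}
π[aname, mid, role]: project onto (aname, mid, role) (4 duplicate(s) eliminated) → {(Xia, 1, Lyra), (Xia, 10, Beta), (Xia, 11, Omega), (Xia, 38, Omega)}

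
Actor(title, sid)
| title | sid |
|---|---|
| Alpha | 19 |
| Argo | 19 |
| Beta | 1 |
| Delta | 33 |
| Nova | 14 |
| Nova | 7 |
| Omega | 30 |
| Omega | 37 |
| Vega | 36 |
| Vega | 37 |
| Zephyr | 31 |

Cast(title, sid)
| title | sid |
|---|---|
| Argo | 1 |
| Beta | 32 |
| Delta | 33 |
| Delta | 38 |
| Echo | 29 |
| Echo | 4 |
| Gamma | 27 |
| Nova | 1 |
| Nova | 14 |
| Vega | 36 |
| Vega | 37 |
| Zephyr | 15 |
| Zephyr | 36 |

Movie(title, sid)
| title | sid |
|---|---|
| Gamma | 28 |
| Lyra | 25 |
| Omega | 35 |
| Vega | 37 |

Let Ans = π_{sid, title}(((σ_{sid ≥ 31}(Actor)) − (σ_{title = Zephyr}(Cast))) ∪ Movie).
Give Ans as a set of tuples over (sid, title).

Filtering on sid ≥ 31 leaves {(Delta, 33), (Omega, 37), (Vega, 36), (Vega, 37), (Zephyr, 31)}.
Filtering on title = Zephyr leaves {(Zephyr, 15), (Zephyr, 36)}.
Difference: {(Delta, 33), (Omega, 37), (Vega, 36), (Vega, 37), (Zephyr, 31)} with {(Zephyr, 15), (Zephyr, 36)} → {(Delta, 33), (Omega, 37), (Vega, 36), (Vega, 37), (Zephyr, 31)}
Union: {(Delta, 33), (Omega, 37), (Vega, 36), (Vega, 37), (Zephyr, 31)} with {(Gamma, 28), (Lyra, 25), (Omega, 35), (Vega, 37)} → {(Delta, 33), (Gamma, 28), (Lyra, 25), (Omega, 35), (Omega, 37), (Vega, 36), (Vega, 37), (Zephyr, 31)}
π[sid, title]: project onto (sid, title) → {(25, Lyra), (28, Gamma), (31, Zephyr), (33, Delta), (35, Omega), (36, Vega), (37, Omega), (37, Vega)}

{(25, Lyra), (28, Gamma), (31, Zephyr), (33, Delta), (35, Omega), (36, Vega), (37, Omega), (37, Vega)}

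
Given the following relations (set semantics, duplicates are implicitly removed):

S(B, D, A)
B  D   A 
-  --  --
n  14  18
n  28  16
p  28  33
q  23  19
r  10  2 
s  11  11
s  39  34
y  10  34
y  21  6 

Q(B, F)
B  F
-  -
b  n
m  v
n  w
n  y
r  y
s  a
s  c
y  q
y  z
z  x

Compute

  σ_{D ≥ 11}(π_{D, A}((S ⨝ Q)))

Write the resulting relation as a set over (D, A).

Joining S and Q on B yields {(n, 14, 18, w), (n, 14, 18, y), (n, 28, 16, w), (n, 28, 16, y), (r, 10, 2, y), (s, 11, 11, a), (s, 11, 11, c), (s, 39, 34, a), (s, 39, 34, c), (y, 10, 34, q), (y, 10, 34, z), (y, 21, 6, q), (y, 21, 6, z)}.
π[D, A]: project onto (D, A) (6 duplicate(s) eliminated) → {(10, 2), (10, 34), (11, 11), (14, 18), (21, 6), (28, 16), (39, 34)}
Selection D ≥ 11: {(11, 11), (14, 18), (21, 6), (28, 16), (39, 34)}

{(11, 11), (14, 18), (21, 6), (28, 16), (39, 34)}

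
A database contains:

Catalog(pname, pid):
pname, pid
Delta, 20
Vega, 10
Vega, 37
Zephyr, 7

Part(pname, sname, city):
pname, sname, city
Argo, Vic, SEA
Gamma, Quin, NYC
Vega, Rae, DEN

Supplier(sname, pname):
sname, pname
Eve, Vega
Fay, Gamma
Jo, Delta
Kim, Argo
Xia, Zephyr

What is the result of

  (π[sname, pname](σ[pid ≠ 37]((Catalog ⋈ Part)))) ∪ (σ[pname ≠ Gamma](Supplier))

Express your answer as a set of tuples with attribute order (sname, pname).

{(Eve, Vega), (Jo, Delta), (Kim, Argo), (Rae, Vega), (Xia, Zephyr)}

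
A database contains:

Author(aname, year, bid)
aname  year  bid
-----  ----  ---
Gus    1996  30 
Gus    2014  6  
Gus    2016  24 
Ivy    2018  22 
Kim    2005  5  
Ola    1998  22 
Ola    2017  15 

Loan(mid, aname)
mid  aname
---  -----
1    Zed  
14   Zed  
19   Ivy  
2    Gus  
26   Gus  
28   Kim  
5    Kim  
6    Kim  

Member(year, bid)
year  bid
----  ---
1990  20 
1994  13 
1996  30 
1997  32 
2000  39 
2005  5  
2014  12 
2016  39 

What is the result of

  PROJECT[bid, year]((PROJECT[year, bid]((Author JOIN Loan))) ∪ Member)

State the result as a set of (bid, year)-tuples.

{(12, 2014), (13, 1994), (20, 1990), (22, 2018), (24, 2016), (30, 1996), (32, 1997), (39, 2000), (39, 2016), (5, 2005), (6, 2014)}

Joining Author and Loan on aname yields {(Gus, 1996, 30, 2), (Gus, 1996, 30, 26), (Gus, 2014, 6, 2), (Gus, 2014, 6, 26), (Gus, 2016, 24, 2), (Gus, 2016, 24, 26), (Ivy, 2018, 22, 19), (Kim, 2005, 5, 28), (Kim, 2005, 5, 5), (Kim, 2005, 5, 6)}.
π_{year, bid} gives {(1996, 30), (2005, 5), (2014, 6), (2016, 24), (2018, 22)} (5 duplicate(s) eliminated).
Set union of the two operands is {(1990, 20), (1994, 13), (1996, 30), (1997, 32), (2000, 39), (2005, 5), (2014, 12), (2014, 6), (2016, 24), (2016, 39), (2018, 22)}.
π_{bid, year} gives {(12, 2014), (13, 1994), (20, 1990), (22, 2018), (24, 2016), (30, 1996), (32, 1997), (39, 2000), (39, 2016), (5, 2005), (6, 2014)}.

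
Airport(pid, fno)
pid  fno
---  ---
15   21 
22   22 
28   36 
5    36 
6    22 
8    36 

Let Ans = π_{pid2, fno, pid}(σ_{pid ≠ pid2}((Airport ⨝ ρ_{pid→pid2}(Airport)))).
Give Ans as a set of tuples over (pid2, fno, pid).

{(22, 22, 6), (28, 36, 5), (28, 36, 8), (5, 36, 28), (5, 36, 8), (6, 22, 22), (8, 36, 28), (8, 36, 5)}

ρ[pid→pid2]: schema becomes (pid2, fno); tuples unchanged.
Airport ⋈ ρ_{pid→pid2}(Airport) (natural join on fno): {(15, 21, 15), (22, 22, 22), (22, 22, 6), (28, 36, 28), (28, 36, 5), (28, 36, 8), (5, 36, 28), (5, 36, 5), (5, 36, 8), (6, 22, 22), (6, 22, 6), (8, 36, 28), (8, 36, 5), (8, 36, 8)}
Filtering on pid ≠ pid2 leaves {(22, 22, 6), (28, 36, 5), (28, 36, 8), (5, 36, 28), (5, 36, 8), (6, 22, 22), (8, 36, 28), (8, 36, 5)}.
Projecting to pid2, fno, pid: {(22, 22, 6), (28, 36, 5), (28, 36, 8), (5, 36, 28), (5, 36, 8), (6, 22, 22), (8, 36, 28), (8, 36, 5)}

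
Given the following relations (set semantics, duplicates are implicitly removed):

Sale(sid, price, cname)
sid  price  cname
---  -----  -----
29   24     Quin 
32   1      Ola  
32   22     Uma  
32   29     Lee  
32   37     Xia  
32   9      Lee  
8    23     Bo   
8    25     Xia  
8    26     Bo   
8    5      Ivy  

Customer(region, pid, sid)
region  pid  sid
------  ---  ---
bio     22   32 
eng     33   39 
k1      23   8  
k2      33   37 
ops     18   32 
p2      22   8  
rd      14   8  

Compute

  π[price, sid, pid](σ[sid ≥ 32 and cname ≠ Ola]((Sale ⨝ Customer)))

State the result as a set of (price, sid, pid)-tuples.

Sale ⋈ Customer (natural join on sid): {(32, 1, Ola, bio, 22), (32, 1, Ola, ops, 18), (32, 22, Uma, bio, 22), (32, 22, Uma, ops, 18), (32, 29, Lee, bio, 22), (32, 29, Lee, ops, 18), (32, 37, Xia, bio, 22), (32, 37, Xia, ops, 18), (32, 9, Lee, bio, 22), (32, 9, Lee, ops, 18), (8, 23, Bo, k1, 23), (8, 23, Bo, p2, 22), (8, 23, Bo, rd, 14), (8, 25, Xia, k1, 23), (8, 25, Xia, p2, 22), (8, 25, Xia, rd, 14), (8, 26, Bo, k1, 23), (8, 26, Bo, p2, 22), (8, 26, Bo, rd, 14), (8, 5, Ivy, k1, 23), (8, 5, Ivy, p2, 22), (8, 5, Ivy, rd, 14)}
Filtering on sid ≥ 32 and cname ≠ Ola leaves {(32, 22, Uma, bio, 22), (32, 22, Uma, ops, 18), (32, 29, Lee, bio, 22), (32, 29, Lee, ops, 18), (32, 37, Xia, bio, 22), (32, 37, Xia, ops, 18), (32, 9, Lee, bio, 22), (32, 9, Lee, ops, 18)}.
π[price, sid, pid]: project onto (price, sid, pid) → {(22, 32, 18), (22, 32, 22), (29, 32, 18), (29, 32, 22), (37, 32, 18), (37, 32, 22), (9, 32, 18), (9, 32, 22)}

{(22, 32, 18), (22, 32, 22), (29, 32, 18), (29, 32, 22), (37, 32, 18), (37, 32, 22), (9, 32, 18), (9, 32, 22)}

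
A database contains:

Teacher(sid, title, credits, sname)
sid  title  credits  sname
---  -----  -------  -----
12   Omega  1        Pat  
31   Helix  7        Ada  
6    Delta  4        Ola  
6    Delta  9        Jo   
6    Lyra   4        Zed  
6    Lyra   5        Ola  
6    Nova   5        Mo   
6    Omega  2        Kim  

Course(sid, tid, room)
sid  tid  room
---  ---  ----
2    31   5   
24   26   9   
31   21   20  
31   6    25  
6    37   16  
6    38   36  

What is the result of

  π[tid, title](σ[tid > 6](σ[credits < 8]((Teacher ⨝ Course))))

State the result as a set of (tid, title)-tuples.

{(21, Helix), (37, Delta), (37, Lyra), (37, Nova), (37, Omega), (38, Delta), (38, Lyra), (38, Nova), (38, Omega)}

Teacher ⋈ Course (natural join on sid): {(31, Helix, 7, Ada, 21, 20), (31, Helix, 7, Ada, 6, 25), (6, Delta, 4, Ola, 37, 16), (6, Delta, 4, Ola, 38, 36), (6, Delta, 9, Jo, 37, 16), (6, Delta, 9, Jo, 38, 36), (6, Lyra, 4, Zed, 37, 16), (6, Lyra, 4, Zed, 38, 36), (6, Lyra, 5, Ola, 37, 16), (6, Lyra, 5, Ola, 38, 36), (6, Nova, 5, Mo, 37, 16), (6, Nova, 5, Mo, 38, 36), (6, Omega, 2, Kim, 37, 16), (6, Omega, 2, Kim, 38, 36)}
Apply σ_{credits < 8}; surviving tuples: {(31, Helix, 7, Ada, 21, 20), (31, Helix, 7, Ada, 6, 25), (6, Delta, 4, Ola, 37, 16), (6, Delta, 4, Ola, 38, 36), (6, Lyra, 4, Zed, 37, 16), (6, Lyra, 4, Zed, 38, 36), (6, Lyra, 5, Ola, 37, 16), (6, Lyra, 5, Ola, 38, 36), (6, Nova, 5, Mo, 37, 16), (6, Nova, 5, Mo, 38, 36), (6, Omega, 2, Kim, 37, 16), (6, Omega, 2, Kim, 38, 36)}
Apply σ_{tid > 6}; surviving tuples: {(31, Helix, 7, Ada, 21, 20), (6, Delta, 4, Ola, 37, 16), (6, Delta, 4, Ola, 38, 36), (6, Lyra, 4, Zed, 37, 16), (6, Lyra, 4, Zed, 38, 36), (6, Lyra, 5, Ola, 37, 16), (6, Lyra, 5, Ola, 38, 36), (6, Nova, 5, Mo, 37, 16), (6, Nova, 5, Mo, 38, 36), (6, Omega, 2, Kim, 37, 16), (6, Omega, 2, Kim, 38, 36)}
Keep only column(s) tid, title (2 duplicate(s) eliminated): {(21, Helix), (37, Delta), (37, Lyra), (37, Nova), (37, Omega), (38, Delta), (38, Lyra), (38, Nova), (38, Omega)}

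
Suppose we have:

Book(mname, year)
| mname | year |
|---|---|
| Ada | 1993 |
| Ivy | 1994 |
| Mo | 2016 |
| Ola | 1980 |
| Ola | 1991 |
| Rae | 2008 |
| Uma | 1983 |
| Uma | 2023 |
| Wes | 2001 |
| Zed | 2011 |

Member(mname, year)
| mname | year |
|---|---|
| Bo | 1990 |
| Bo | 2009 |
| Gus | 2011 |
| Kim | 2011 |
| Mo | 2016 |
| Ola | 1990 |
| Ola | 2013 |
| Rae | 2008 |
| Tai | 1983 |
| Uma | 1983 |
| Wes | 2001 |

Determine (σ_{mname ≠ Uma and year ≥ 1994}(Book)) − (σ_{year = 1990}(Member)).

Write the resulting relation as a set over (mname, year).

Apply σ_{mname ≠ Uma and year ≥ 1994}; surviving tuples: {(Ivy, 1994), (Mo, 2016), (Rae, 2008), (Wes, 2001), (Zed, 2011)}
Apply σ_{year = 1990}; surviving tuples: {(Bo, 1990), (Ola, 1990)}
Set difference of the two operands is {(Ivy, 1994), (Mo, 2016), (Rae, 2008), (Wes, 2001), (Zed, 2011)}.

{(Ivy, 1994), (Mo, 2016), (Rae, 2008), (Wes, 2001), (Zed, 2011)}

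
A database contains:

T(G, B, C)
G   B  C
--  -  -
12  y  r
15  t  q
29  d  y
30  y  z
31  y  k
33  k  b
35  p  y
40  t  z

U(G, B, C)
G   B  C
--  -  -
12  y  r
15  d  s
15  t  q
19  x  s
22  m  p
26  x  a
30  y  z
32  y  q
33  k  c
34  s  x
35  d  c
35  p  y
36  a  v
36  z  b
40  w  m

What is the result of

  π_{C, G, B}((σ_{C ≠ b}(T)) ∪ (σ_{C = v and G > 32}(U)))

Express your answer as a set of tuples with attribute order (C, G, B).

Filtering on C ≠ b leaves {(12, y, r), (15, t, q), (29, d, y), (30, y, z), (31, y, k), (35, p, y), (40, t, z)}.
Filtering on C = v and G > 32 leaves {(36, a, v)}.
Set union of the two operands is {(12, y, r), (15, t, q), (29, d, y), (30, y, z), (31, y, k), (35, p, y), (36, a, v), (40, t, z)}.
Projecting to C, G, B: {(k, 31, y), (q, 15, t), (r, 12, y), (v, 36, a), (y, 29, d), (y, 35, p), (z, 30, y), (z, 40, t)}

{(k, 31, y), (q, 15, t), (r, 12, y), (v, 36, a), (y, 29, d), (y, 35, p), (z, 30, y), (z, 40, t)}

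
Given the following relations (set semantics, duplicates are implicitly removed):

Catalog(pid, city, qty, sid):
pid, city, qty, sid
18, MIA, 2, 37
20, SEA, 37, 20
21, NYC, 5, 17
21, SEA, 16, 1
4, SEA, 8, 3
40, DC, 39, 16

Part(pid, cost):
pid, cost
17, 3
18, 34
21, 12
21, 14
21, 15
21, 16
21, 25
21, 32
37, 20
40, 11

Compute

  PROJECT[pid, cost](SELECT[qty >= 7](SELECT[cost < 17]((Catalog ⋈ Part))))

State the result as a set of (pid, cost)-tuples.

Natural join on pid: {(18, MIA, 2, 37, 34), (21, NYC, 5, 17, 12), (21, NYC, 5, 17, 14), (21, NYC, 5, 17, 15), (21, NYC, 5, 17, 16), (21, NYC, 5, 17, 25), (21, NYC, 5, 17, 32), (21, SEA, 16, 1, 12), (21, SEA, 16, 1, 14), (21, SEA, 16, 1, 15), (21, SEA, 16, 1, 16), (21, SEA, 16, 1, 25), (21, SEA, 16, 1, 32), (40, DC, 39, 16, 11)}
Apply σ_{cost < 17}; surviving tuples: {(21, NYC, 5, 17, 12), (21, NYC, 5, 17, 14), (21, NYC, 5, 17, 15), (21, NYC, 5, 17, 16), (21, SEA, 16, 1, 12), (21, SEA, 16, 1, 14), (21, SEA, 16, 1, 15), (21, SEA, 16, 1, 16), (40, DC, 39, 16, 11)}
Apply σ_{qty >= 7}; surviving tuples: {(21, SEA, 16, 1, 12), (21, SEA, 16, 1, 14), (21, SEA, 16, 1, 15), (21, SEA, 16, 1, 16), (40, DC, 39, 16, 11)}
π[pid, cost]: project onto (pid, cost) → {(21, 12), (21, 14), (21, 15), (21, 16), (40, 11)}

{(21, 12), (21, 14), (21, 15), (21, 16), (40, 11)}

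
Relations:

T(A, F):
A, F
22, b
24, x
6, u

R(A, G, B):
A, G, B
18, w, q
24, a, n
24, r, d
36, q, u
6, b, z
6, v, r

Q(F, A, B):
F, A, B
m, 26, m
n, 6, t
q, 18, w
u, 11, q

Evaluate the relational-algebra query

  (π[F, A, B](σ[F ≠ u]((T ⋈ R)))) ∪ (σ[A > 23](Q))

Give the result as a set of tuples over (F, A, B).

{(m, 26, m), (x, 24, d), (x, 24, n)}

Natural join on A: {(24, x, a, n), (24, x, r, d), (6, u, b, z), (6, u, v, r)}
Filtering on F ≠ u leaves {(24, x, a, n), (24, x, r, d)}.
Keep only column(s) F, A, B: {(x, 24, d), (x, 24, n)}
Filtering on A > 23 leaves {(m, 26, m)}.
Taking the union: {(m, 26, m), (x, 24, d), (x, 24, n)}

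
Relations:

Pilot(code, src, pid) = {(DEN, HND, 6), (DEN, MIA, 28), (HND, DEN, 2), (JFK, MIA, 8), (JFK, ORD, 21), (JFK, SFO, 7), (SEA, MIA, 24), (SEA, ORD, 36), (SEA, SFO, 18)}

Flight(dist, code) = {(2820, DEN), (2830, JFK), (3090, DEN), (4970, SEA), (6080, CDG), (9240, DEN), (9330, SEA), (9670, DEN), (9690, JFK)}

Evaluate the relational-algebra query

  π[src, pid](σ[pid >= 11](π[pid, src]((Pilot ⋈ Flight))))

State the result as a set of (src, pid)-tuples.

{(MIA, 24), (MIA, 28), (ORD, 21), (ORD, 36), (SFO, 18)}

Natural join on code: {(DEN, HND, 6, 2820), (DEN, HND, 6, 3090), (DEN, HND, 6, 9240), (DEN, HND, 6, 9670), (DEN, MIA, 28, 2820), (DEN, MIA, 28, 3090), (DEN, MIA, 28, 9240), (DEN, MIA, 28, 9670), (JFK, MIA, 8, 2830), (JFK, MIA, 8, 9690), (JFK, ORD, 21, 2830), (JFK, ORD, 21, 9690), (JFK, SFO, 7, 2830), (JFK, SFO, 7, 9690), (SEA, MIA, 24, 4970), (SEA, MIA, 24, 9330), (SEA, ORD, 36, 4970), (SEA, ORD, 36, 9330), (SEA, SFO, 18, 4970), (SEA, SFO, 18, 9330)}
π_{pid, src} gives {(18, SFO), (21, ORD), (24, MIA), (28, MIA), (36, ORD), (6, HND), (7, SFO), (8, MIA)} (12 duplicate(s) eliminated).
σ[pid >= 11]: keep tuples satisfying pid >= 11 → {(18, SFO), (21, ORD), (24, MIA), (28, MIA), (36, ORD)}
π_{src, pid} gives {(MIA, 24), (MIA, 28), (ORD, 21), (ORD, 36), (SFO, 18)}.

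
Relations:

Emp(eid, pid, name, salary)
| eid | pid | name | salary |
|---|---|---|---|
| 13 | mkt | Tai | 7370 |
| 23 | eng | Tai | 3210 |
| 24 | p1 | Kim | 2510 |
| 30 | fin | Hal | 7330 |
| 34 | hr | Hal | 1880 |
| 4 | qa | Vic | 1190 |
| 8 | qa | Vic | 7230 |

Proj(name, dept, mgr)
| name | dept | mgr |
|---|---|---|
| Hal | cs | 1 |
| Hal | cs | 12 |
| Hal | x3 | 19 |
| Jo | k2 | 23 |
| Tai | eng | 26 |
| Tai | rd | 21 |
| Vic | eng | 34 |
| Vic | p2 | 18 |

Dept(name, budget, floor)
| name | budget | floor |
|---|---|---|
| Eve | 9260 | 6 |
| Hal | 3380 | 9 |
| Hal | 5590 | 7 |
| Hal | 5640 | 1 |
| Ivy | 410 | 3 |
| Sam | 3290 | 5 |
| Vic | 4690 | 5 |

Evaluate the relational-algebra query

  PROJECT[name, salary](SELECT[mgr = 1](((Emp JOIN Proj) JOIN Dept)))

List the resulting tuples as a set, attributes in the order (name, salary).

{(Hal, 1880), (Hal, 7330)}

Natural join on name: {(13, mkt, Tai, 7370, eng, 26), (13, mkt, Tai, 7370, rd, 21), (23, eng, Tai, 3210, eng, 26), (23, eng, Tai, 3210, rd, 21), (30, fin, Hal, 7330, cs, 1), (30, fin, Hal, 7330, cs, 12), (30, fin, Hal, 7330, x3, 19), (34, hr, Hal, 1880, cs, 1), (34, hr, Hal, 1880, cs, 12), (34, hr, Hal, 1880, x3, 19), (4, qa, Vic, 1190, eng, 34), (4, qa, Vic, 1190, p2, 18), (8, qa, Vic, 7230, eng, 34), (8, qa, Vic, 7230, p2, 18)}
Natural join on name: {(30, fin, Hal, 7330, cs, 1, 3380, 9), (30, fin, Hal, 7330, cs, 1, 5590, 7), (30, fin, Hal, 7330, cs, 1, 5640, 1), (30, fin, Hal, 7330, cs, 12, 3380, 9), (30, fin, Hal, 7330, cs, 12, 5590, 7), (30, fin, Hal, 7330, cs, 12, 5640, 1), (30, fin, Hal, 7330, x3, 19, 3380, 9), (30, fin, Hal, 7330, x3, 19, 5590, 7), (30, fin, Hal, 7330, x3, 19, 5640, 1), (34, hr, Hal, 1880, cs, 1, 3380, 9), (34, hr, Hal, 1880, cs, 1, 5590, 7), (34, hr, Hal, 1880, cs, 1, 5640, 1), (34, hr, Hal, 1880, cs, 12, 3380, 9), (34, hr, Hal, 1880, cs, 12, 5590, 7), (34, hr, Hal, 1880, cs, 12, 5640, 1), (34, hr, Hal, 1880, x3, 19, 3380, 9), (34, hr, Hal, 1880, x3, 19, 5590, 7), (34, hr, Hal, 1880, x3, 19, 5640, 1), (4, qa, Vic, 1190, eng, 34, 4690, 5), (4, qa, Vic, 1190, p2, 18, 4690, 5), (8, qa, Vic, 7230, eng, 34, 4690, 5), (8, qa, Vic, 7230, p2, 18, 4690, 5)}
σ[mgr = 1]: keep tuples satisfying mgr = 1 → {(30, fin, Hal, 7330, cs, 1, 3380, 9), (30, fin, Hal, 7330, cs, 1, 5590, 7), (30, fin, Hal, 7330, cs, 1, 5640, 1), (34, hr, Hal, 1880, cs, 1, 3380, 9), (34, hr, Hal, 1880, cs, 1, 5590, 7), (34, hr, Hal, 1880, cs, 1, 5640, 1)}
Projecting to name, salary (4 duplicate(s) eliminated): {(Hal, 1880), (Hal, 7330)}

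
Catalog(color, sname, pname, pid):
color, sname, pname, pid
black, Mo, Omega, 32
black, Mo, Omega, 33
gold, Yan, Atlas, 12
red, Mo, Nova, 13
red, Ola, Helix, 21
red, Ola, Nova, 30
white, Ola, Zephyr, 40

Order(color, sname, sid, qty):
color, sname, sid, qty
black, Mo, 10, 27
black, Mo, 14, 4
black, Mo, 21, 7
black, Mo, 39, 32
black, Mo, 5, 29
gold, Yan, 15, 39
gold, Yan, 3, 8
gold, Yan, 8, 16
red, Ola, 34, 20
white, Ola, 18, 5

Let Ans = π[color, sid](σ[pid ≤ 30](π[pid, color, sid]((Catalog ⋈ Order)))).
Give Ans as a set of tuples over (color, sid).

Natural join on color, sname: {(black, Mo, Omega, 32, 10, 27), (black, Mo, Omega, 32, 14, 4), (black, Mo, Omega, 32, 21, 7), (black, Mo, Omega, 32, 39, 32), (black, Mo, Omega, 32, 5, 29), (black, Mo, Omega, 33, 10, 27), (black, Mo, Omega, 33, 14, 4), (black, Mo, Omega, 33, 21, 7), (black, Mo, Omega, 33, 39, 32), (black, Mo, Omega, 33, 5, 29), (gold, Yan, Atlas, 12, 15, 39), (gold, Yan, Atlas, 12, 3, 8), (gold, Yan, Atlas, 12, 8, 16), (red, Ola, Helix, 21, 34, 20), (red, Ola, Nova, 30, 34, 20), (white, Ola, Zephyr, 40, 18, 5)}
Keep only column(s) pid, color, sid: {(12, gold, 15), (12, gold, 3), (12, gold, 8), (21, red, 34), (30, red, 34), (32, black, 10), (32, black, 14), (32, black, 21), (32, black, 39), (32, black, 5), (33, black, 10), (33, black, 14), (33, black, 21), (33, black, 39), (33, black, 5), (40, white, 18)}
σ[pid ≤ 30]: keep tuples satisfying pid ≤ 30 → {(12, gold, 15), (12, gold, 3), (12, gold, 8), (21, red, 34), (30, red, 34)}
Keep only column(s) color, sid (1 duplicate(s) eliminated): {(gold, 15), (gold, 3), (gold, 8), (red, 34)}

{(gold, 15), (gold, 3), (gold, 8), (red, 34)}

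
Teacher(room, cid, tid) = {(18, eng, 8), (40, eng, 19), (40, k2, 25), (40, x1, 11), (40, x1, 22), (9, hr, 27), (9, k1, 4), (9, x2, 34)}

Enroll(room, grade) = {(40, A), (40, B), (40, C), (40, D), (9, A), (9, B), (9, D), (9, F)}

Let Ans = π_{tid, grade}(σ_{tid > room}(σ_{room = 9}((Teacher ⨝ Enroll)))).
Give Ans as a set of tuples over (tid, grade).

{(27, A), (27, B), (27, D), (27, F), (34, A), (34, B), (34, D), (34, F)}

Joining Teacher and Enroll on room yields {(40, eng, 19, A), (40, eng, 19, B), (40, eng, 19, C), (40, eng, 19, D), (40, k2, 25, A), (40, k2, 25, B), (40, k2, 25, C), (40, k2, 25, D), (40, x1, 11, A), (40, x1, 11, B), (40, x1, 11, C), (40, x1, 11, D), (40, x1, 22, A), (40, x1, 22, B), (40, x1, 22, C), (40, x1, 22, D), (9, hr, 27, A), (9, hr, 27, B), (9, hr, 27, D), (9, hr, 27, F), (9, k1, 4, A), (9, k1, 4, B), (9, k1, 4, D), (9, k1, 4, F), (9, x2, 34, A), (9, x2, 34, B), (9, x2, 34, D), (9, x2, 34, F)}.
Selection room = 9: {(9, hr, 27, A), (9, hr, 27, B), (9, hr, 27, D), (9, hr, 27, F), (9, k1, 4, A), (9, k1, 4, B), (9, k1, 4, D), (9, k1, 4, F), (9, x2, 34, A), (9, x2, 34, B), (9, x2, 34, D), (9, x2, 34, F)}
Selection tid > room: {(9, hr, 27, A), (9, hr, 27, B), (9, hr, 27, D), (9, hr, 27, F), (9, x2, 34, A), (9, x2, 34, B), (9, x2, 34, D), (9, x2, 34, F)}
Projecting to tid, grade: {(27, A), (27, B), (27, D), (27, F), (34, A), (34, B), (34, D), (34, F)}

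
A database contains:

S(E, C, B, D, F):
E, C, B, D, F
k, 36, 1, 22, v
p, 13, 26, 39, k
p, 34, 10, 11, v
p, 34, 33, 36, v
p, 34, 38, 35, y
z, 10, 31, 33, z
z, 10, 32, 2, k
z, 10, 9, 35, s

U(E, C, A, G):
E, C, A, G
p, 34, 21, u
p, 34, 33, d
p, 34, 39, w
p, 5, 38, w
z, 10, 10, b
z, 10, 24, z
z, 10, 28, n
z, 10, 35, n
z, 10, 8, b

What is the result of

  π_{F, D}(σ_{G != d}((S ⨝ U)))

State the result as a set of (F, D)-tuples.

S ⋈ U (natural join on E, C): {(p, 34, 10, 11, v, 21, u), (p, 34, 10, 11, v, 33, d), (p, 34, 10, 11, v, 39, w), (p, 34, 33, 36, v, 21, u), (p, 34, 33, 36, v, 33, d), (p, 34, 33, 36, v, 39, w), (p, 34, 38, 35, y, 21, u), (p, 34, 38, 35, y, 33, d), (p, 34, 38, 35, y, 39, w), (z, 10, 31, 33, z, 10, b), (z, 10, 31, 33, z, 24, z), (z, 10, 31, 33, z, 28, n), (z, 10, 31, 33, z, 35, n), (z, 10, 31, 33, z, 8, b), (z, 10, 32, 2, k, 10, b), (z, 10, 32, 2, k, 24, z), (z, 10, 32, 2, k, 28, n), (z, 10, 32, 2, k, 35, n), (z, 10, 32, 2, k, 8, b), (z, 10, 9, 35, s, 10, b), (z, 10, 9, 35, s, 24, z), (z, 10, 9, 35, s, 28, n), (z, 10, 9, 35, s, 35, n), (z, 10, 9, 35, s, 8, b)}
Selection G != d: {(p, 34, 10, 11, v, 21, u), (p, 34, 10, 11, v, 39, w), (p, 34, 33, 36, v, 21, u), (p, 34, 33, 36, v, 39, w), (p, 34, 38, 35, y, 21, u), (p, 34, 38, 35, y, 39, w), (z, 10, 31, 33, z, 10, b), (z, 10, 31, 33, z, 24, z), (z, 10, 31, 33, z, 28, n), (z, 10, 31, 33, z, 35, n), (z, 10, 31, 33, z, 8, b), (z, 10, 32, 2, k, 10, b), (z, 10, 32, 2, k, 24, z), (z, 10, 32, 2, k, 28, n), (z, 10, 32, 2, k, 35, n), (z, 10, 32, 2, k, 8, b), (z, 10, 9, 35, s, 10, b), (z, 10, 9, 35, s, 24, z), (z, 10, 9, 35, s, 28, n), (z, 10, 9, 35, s, 35, n), (z, 10, 9, 35, s, 8, b)}
π[F, D]: project onto (F, D) (15 duplicate(s) eliminated) → {(k, 2), (s, 35), (v, 11), (v, 36), (y, 35), (z, 33)}

{(k, 2), (s, 35), (v, 11), (v, 36), (y, 35), (z, 33)}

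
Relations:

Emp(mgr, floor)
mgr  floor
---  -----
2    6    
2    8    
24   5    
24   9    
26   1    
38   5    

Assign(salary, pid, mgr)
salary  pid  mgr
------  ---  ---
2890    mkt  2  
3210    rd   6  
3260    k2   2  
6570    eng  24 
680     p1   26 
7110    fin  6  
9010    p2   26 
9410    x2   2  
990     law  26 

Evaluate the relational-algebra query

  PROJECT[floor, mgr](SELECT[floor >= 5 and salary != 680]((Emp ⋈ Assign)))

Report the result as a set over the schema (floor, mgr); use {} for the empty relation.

{(5, 24), (6, 2), (8, 2), (9, 24)}

Natural join on mgr: {(2, 6, 2890, mkt), (2, 6, 3260, k2), (2, 6, 9410, x2), (2, 8, 2890, mkt), (2, 8, 3260, k2), (2, 8, 9410, x2), (24, 5, 6570, eng), (24, 9, 6570, eng), (26, 1, 680, p1), (26, 1, 9010, p2), (26, 1, 990, law)}
σ[floor >= 5 and salary != 680]: keep tuples satisfying floor >= 5 and salary != 680 → {(2, 6, 2890, mkt), (2, 6, 3260, k2), (2, 6, 9410, x2), (2, 8, 2890, mkt), (2, 8, 3260, k2), (2, 8, 9410, x2), (24, 5, 6570, eng), (24, 9, 6570, eng)}
π_{floor, mgr} gives {(5, 24), (6, 2), (8, 2), (9, 24)} (4 duplicate(s) eliminated).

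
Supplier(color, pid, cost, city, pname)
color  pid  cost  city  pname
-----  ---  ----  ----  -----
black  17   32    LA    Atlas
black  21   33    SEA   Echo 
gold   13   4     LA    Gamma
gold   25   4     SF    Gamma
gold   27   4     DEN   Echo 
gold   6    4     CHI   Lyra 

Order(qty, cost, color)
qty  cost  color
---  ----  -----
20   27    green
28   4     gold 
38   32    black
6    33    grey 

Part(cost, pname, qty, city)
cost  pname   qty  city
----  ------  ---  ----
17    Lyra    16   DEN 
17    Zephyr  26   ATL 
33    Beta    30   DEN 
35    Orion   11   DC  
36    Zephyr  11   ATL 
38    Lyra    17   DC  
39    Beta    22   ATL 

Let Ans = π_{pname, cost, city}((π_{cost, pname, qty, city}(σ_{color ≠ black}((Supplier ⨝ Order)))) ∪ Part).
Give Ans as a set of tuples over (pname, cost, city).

{(Beta, 33, DEN), (Beta, 39, ATL), (Echo, 4, DEN), (Gamma, 4, LA), (Gamma, 4, SF), (Lyra, 17, DEN), (Lyra, 38, DC), (Lyra, 4, CHI), (Orion, 35, DC), (Zephyr, 17, ATL), (Zephyr, 36, ATL)}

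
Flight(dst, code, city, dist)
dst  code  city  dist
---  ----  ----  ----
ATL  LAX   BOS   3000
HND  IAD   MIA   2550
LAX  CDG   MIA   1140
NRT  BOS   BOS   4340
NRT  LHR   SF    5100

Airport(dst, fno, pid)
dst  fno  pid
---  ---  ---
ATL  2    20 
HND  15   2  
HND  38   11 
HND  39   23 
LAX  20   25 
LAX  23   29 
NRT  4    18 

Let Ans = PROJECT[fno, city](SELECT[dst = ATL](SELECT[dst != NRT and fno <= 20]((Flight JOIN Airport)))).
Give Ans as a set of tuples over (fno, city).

{(2, BOS)}

Natural join on dst: {(ATL, LAX, BOS, 3000, 2, 20), (HND, IAD, MIA, 2550, 15, 2), (HND, IAD, MIA, 2550, 38, 11), (HND, IAD, MIA, 2550, 39, 23), (LAX, CDG, MIA, 1140, 20, 25), (LAX, CDG, MIA, 1140, 23, 29), (NRT, BOS, BOS, 4340, 4, 18), (NRT, LHR, SF, 5100, 4, 18)}
σ[dst != NRT and fno <= 20]: keep tuples satisfying dst != NRT and fno <= 20 → {(ATL, LAX, BOS, 3000, 2, 20), (HND, IAD, MIA, 2550, 15, 2), (LAX, CDG, MIA, 1140, 20, 25)}
σ[dst = ATL]: keep tuples satisfying dst = ATL → {(ATL, LAX, BOS, 3000, 2, 20)}
π[fno, city]: project onto (fno, city) → {(2, BOS)}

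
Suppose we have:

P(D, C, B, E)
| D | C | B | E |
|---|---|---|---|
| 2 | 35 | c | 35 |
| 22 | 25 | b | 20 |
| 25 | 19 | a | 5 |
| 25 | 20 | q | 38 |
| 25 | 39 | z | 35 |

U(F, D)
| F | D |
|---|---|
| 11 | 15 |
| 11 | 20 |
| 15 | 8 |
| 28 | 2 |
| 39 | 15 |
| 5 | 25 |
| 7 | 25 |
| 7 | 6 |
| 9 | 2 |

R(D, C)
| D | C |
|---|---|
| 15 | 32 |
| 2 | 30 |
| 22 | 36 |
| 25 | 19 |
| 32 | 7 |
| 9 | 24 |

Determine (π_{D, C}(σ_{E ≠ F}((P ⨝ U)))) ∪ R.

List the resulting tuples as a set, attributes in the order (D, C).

Natural join on D: {(2, 35, c, 35, 28), (2, 35, c, 35, 9), (25, 19, a, 5, 5), (25, 19, a, 5, 7), (25, 20, q, 38, 5), (25, 20, q, 38, 7), (25, 39, z, 35, 5), (25, 39, z, 35, 7)}
Selection E ≠ F: {(2, 35, c, 35, 28), (2, 35, c, 35, 9), (25, 19, a, 5, 7), (25, 20, q, 38, 5), (25, 20, q, 38, 7), (25, 39, z, 35, 5), (25, 39, z, 35, 7)}
π_{D, C} gives {(2, 35), (25, 19), (25, 20), (25, 39)} (3 duplicate(s) eliminated).
Set union of the two operands is {(15, 32), (2, 30), (2, 35), (22, 36), (25, 19), (25, 20), (25, 39), (32, 7), (9, 24)}.

{(15, 32), (2, 30), (2, 35), (22, 36), (25, 19), (25, 20), (25, 39), (32, 7), (9, 24)}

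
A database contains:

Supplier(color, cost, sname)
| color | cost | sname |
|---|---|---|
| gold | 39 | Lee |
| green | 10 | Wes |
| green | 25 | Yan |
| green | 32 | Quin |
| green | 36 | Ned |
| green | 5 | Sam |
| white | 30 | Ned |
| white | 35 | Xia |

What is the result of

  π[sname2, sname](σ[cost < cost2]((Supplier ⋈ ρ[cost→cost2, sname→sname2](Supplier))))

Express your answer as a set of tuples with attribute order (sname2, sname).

ρ[cost→cost2, sname→sname2]: schema becomes (color, cost2, sname2); tuples unchanged.
Joining Supplier and ρ[cost→cost2, sname→sname2](Supplier) on color yields {(gold, 39, Lee, 39, Lee), (green, 10, Wes, 10, Wes), (green, 10, Wes, 25, Yan), (green, 10, Wes, 32, Quin), (green, 10, Wes, 36, Ned), (green, 10, Wes, 5, Sam), (green, 25, Yan, 10, Wes), (green, 25, Yan, 25, Yan), (green, 25, Yan, 32, Quin), (green, 25, Yan, 36, Ned), (green, 25, Yan, 5, Sam), (green, 32, Quin, 10, Wes), (green, 32, Quin, 25, Yan), (green, 32, Quin, 32, Quin), (green, 32, Quin, 36, Ned), (green, 32, Quin, 5, Sam), (green, 36, Ned, 10, Wes), (green, 36, Ned, 25, Yan), (green, 36, Ned, 32, Quin), (green, 36, Ned, 36, Ned), (green, 36, Ned, 5, Sam), (green, 5, Sam, 10, Wes), (green, 5, Sam, 25, Yan), (green, 5, Sam, 32, Quin), (green, 5, Sam, 36, Ned), (green, 5, Sam, 5, Sam), (white, 30, Ned, 30, Ned), (white, 30, Ned, 35, Xia), (white, 35, Xia, 30, Ned), (white, 35, Xia, 35, Xia)}.
Apply σ_{cost < cost2}; surviving tuples: {(green, 10, Wes, 25, Yan), (green, 10, Wes, 32, Quin), (green, 10, Wes, 36, Ned), (green, 25, Yan, 32, Quin), (green, 25, Yan, 36, Ned), (green, 32, Quin, 36, Ned), (green, 5, Sam, 10, Wes), (green, 5, Sam, 25, Yan), (green, 5, Sam, 32, Quin), (green, 5, Sam, 36, Ned), (white, 30, Ned, 35, Xia)}
Projecting to sname2, sname: {(Ned, Quin), (Ned, Sam), (Ned, Wes), (Ned, Yan), (Quin, Sam), (Quin, Wes), (Quin, Yan), (Wes, Sam), (Xia, Ned), (Yan, Sam), (Yan, Wes)}

{(Ned, Quin), (Ned, Sam), (Ned, Wes), (Ned, Yan), (Quin, Sam), (Quin, Wes), (Quin, Yan), (Wes, Sam), (Xia, Ned), (Yan, Sam), (Yan, Wes)}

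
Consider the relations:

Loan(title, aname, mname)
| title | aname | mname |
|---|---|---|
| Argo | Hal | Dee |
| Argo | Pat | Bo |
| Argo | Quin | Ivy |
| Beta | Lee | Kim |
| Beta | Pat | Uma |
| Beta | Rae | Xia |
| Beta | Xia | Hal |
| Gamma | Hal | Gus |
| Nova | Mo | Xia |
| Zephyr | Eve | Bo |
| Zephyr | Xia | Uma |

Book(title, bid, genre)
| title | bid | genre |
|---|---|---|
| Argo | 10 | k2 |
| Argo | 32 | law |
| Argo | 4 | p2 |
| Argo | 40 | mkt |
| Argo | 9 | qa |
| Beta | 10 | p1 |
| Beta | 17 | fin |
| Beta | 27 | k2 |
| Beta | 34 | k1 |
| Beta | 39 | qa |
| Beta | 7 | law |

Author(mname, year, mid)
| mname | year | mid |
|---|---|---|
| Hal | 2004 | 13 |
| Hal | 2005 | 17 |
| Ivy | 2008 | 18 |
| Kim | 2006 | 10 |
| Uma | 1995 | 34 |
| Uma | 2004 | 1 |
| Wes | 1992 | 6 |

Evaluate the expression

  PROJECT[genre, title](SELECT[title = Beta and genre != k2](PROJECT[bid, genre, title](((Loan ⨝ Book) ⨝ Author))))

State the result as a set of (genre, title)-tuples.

{(fin, Beta), (k1, Beta), (law, Beta), (p1, Beta), (qa, Beta)}

Natural join on title: {(Argo, Hal, Dee, 10, k2), (Argo, Hal, Dee, 32, law), (Argo, Hal, Dee, 4, p2), (Argo, Hal, Dee, 40, mkt), (Argo, Hal, Dee, 9, qa), (Argo, Pat, Bo, 10, k2), (Argo, Pat, Bo, 32, law), (Argo, Pat, Bo, 4, p2), (Argo, Pat, Bo, 40, mkt), (Argo, Pat, Bo, 9, qa), (Argo, Quin, Ivy, 10, k2), (Argo, Quin, Ivy, 32, law), (Argo, Quin, Ivy, 4, p2), (Argo, Quin, Ivy, 40, mkt), (Argo, Quin, Ivy, 9, qa), (Beta, Lee, Kim, 10, p1), (Beta, Lee, Kim, 17, fin), (Beta, Lee, Kim, 27, k2), (Beta, Lee, Kim, 34, k1), (Beta, Lee, Kim, 39, qa), (Beta, Lee, Kim, 7, law), (Beta, Pat, Uma, 10, p1), (Beta, Pat, Uma, 17, fin), (Beta, Pat, Uma, 27, k2), (Beta, Pat, Uma, 34, k1), (Beta, Pat, Uma, 39, qa), (Beta, Pat, Uma, 7, law), (Beta, Rae, Xia, 10, p1), (Beta, Rae, Xia, 17, fin), (Beta, Rae, Xia, 27, k2), (Beta, Rae, Xia, 34, k1), (Beta, Rae, Xia, 39, qa), (Beta, Rae, Xia, 7, law), (Beta, Xia, Hal, 10, p1), (Beta, Xia, Hal, 17, fin), (Beta, Xia, Hal, 27, k2), (Beta, Xia, Hal, 34, k1), (Beta, Xia, Hal, 39, qa), (Beta, Xia, Hal, 7, law)}
Natural join on mname: {(Argo, Quin, Ivy, 10, k2, 2008, 18), (Argo, Quin, Ivy, 32, law, 2008, 18), (Argo, Quin, Ivy, 4, p2, 2008, 18), (Argo, Quin, Ivy, 40, mkt, 2008, 18), (Argo, Quin, Ivy, 9, qa, 2008, 18), (Beta, Lee, Kim, 10, p1, 2006, 10), (Beta, Lee, Kim, 17, fin, 2006, 10), (Beta, Lee, Kim, 27, k2, 2006, 10), (Beta, Lee, Kim, 34, k1, 2006, 10), (Beta, Lee, Kim, 39, qa, 2006, 10), (Beta, Lee, Kim, 7, law, 2006, 10), (Beta, Pat, Uma, 10, p1, 1995, 34), (Beta, Pat, Uma, 10, p1, 2004, 1), (Beta, Pat, Uma, 17, fin, 1995, 34), (Beta, Pat, Uma, 17, fin, 2004, 1), (Beta, Pat, Uma, 27, k2, 1995, 34), (Beta, Pat, Uma, 27, k2, 2004, 1), (Beta, Pat, Uma, 34, k1, 1995, 34), (Beta, Pat, Uma, 34, k1, 2004, 1), (Beta, Pat, Uma, 39, qa, 1995, 34), (Beta, Pat, Uma, 39, qa, 2004, 1), (Beta, Pat, Uma, 7, law, 1995, 34), (Beta, Pat, Uma, 7, law, 2004, 1), (Beta, Xia, Hal, 10, p1, 2004, 13), (Beta, Xia, Hal, 10, p1, 2005, 17), (Beta, Xia, Hal, 17, fin, 2004, 13), (Beta, Xia, Hal, 17, fin, 2005, 17), (Beta, Xia, Hal, 27, k2, 2004, 13), (Beta, Xia, Hal, 27, k2, 2005, 17), (Beta, Xia, Hal, 34, k1, 2004, 13), (Beta, Xia, Hal, 34, k1, 2005, 17), (Beta, Xia, Hal, 39, qa, 2004, 13), (Beta, Xia, Hal, 39, qa, 2005, 17), (Beta, Xia, Hal, 7, law, 2004, 13), (Beta, Xia, Hal, 7, law, 2005, 17)}
π_{bid, genre, title} gives {(10, k2, Argo), (10, p1, Beta), (17, fin, Beta), (27, k2, Beta), (32, law, Argo), (34, k1, Beta), (39, qa, Beta), (4, p2, Argo), (40, mkt, Argo), (7, law, Beta), (9, qa, Argo)} (24 duplicate(s) eliminated).
Apply σ_{title = Beta and genre != k2}; surviving tuples: {(10, p1, Beta), (17, fin, Beta), (34, k1, Beta), (39, qa, Beta), (7, law, Beta)}
π_{genre, title} gives {(fin, Beta), (k1, Beta), (law, Beta), (p1, Beta), (qa, Beta)}.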